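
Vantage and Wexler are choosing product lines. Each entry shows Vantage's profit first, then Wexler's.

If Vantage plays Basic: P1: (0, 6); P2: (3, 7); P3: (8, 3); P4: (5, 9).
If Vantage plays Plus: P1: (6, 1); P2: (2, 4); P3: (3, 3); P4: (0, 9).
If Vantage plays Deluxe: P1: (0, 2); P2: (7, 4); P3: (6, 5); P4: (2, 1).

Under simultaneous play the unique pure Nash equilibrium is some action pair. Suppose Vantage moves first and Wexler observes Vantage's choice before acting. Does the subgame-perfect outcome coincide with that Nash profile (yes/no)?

Backward induction with Vantage moving first.
- Basic → Wexler plays P4 (best of 6, 7, 3, 9); Vantage gets 5.
- Plus → Wexler plays P4 (best of 1, 4, 3, 9); Vantage gets 0.
- Deluxe → Wexler plays P3 (best of 2, 4, 5, 1); Vantage gets 6.
Vantage's induced payoffs are 5, 0, 6, so Vantage commits to Deluxe. Subgame-perfect outcome: (Deluxe, P3) with payoffs (6, 5).
For the simultaneous game, intersect best replies.
Vantage's best replies: P1→Plus; P2→Deluxe; P3→Basic; P4→Basic.
Wexler's best replies: Basic→P4; Plus→P4; Deluxe→P3.
Only (Basic, P4) has each player best-responding; Nash payoffs (5, 9).
Sequential outcome (Deluxe, P3) differs from the Nash profile (Basic, P4).

no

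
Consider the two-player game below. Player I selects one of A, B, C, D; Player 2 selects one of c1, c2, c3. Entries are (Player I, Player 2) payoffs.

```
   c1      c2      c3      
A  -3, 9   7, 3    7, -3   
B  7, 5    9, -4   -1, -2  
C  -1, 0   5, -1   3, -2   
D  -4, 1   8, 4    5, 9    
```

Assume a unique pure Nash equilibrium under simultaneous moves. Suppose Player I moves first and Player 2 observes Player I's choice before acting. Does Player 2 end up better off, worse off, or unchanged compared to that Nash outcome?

Player 2 best-responds to each possible Player I move:
- A: Player 2 compares 9, 3, -3 and picks c1; Player I would get -3.
- B: Player 2 compares 5, -4, -2 and picks c1; Player I would get 7.
- C: Player 2 compares 0, -1, -2 and picks c1; Player I would get -1.
- D: Player 2 compares 1, 4, 9 and picks c3; Player I would get 5.
Among -3, 7, -1, 5, the best is 7 at B. Subgame-perfect outcome: (B, c1) with payoffs (7, 5).
For the simultaneous game, intersect best replies.
Player I's best replies: c1→B; c2→B; c3→A.
Player 2's best replies: A→c1; B→c1; C→c1; D→c3.
The unique mutual best reply is (B, c1), giving (7, 5).
Player 2 earns 5 sequentially versus 5 at the Nash outcome: unchanged.

unchanged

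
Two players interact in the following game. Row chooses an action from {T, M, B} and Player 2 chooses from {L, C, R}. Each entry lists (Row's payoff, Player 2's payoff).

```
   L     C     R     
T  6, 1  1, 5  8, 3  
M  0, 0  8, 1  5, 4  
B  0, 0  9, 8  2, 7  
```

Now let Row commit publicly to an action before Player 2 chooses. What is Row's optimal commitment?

Backward induction with Row moving first.
- T → Player 2 plays C (best of 1, 5, 3); Row gets 1.
- M → Player 2 plays R (best of 0, 1, 4); Row gets 5.
- B → Player 2 plays C (best of 0, 8, 7); Row gets 9.
Among 1, 5, 9, the best is 9 at B. Subgame-perfect outcome: (B, C) with payoffs (9, 8).

B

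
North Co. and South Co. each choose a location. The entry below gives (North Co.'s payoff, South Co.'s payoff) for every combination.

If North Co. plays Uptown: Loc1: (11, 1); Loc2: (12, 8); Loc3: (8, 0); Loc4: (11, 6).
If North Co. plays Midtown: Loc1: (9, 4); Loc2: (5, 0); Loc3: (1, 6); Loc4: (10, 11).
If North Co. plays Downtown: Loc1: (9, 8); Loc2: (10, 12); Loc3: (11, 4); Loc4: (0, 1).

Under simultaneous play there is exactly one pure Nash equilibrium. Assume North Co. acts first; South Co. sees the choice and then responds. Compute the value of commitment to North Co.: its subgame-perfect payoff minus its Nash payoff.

0

Solve by backward induction (North Co. leads).
- Uptown: South Co. compares 1, 8, 0, 6 and picks Loc2; North Co. would get 12.
- Midtown: South Co. compares 4, 0, 6, 11 and picks Loc4; North Co. would get 10.
- Downtown: South Co. compares 8, 12, 4, 1 and picks Loc2; North Co. would get 10.
North Co.'s induced payoffs are 12, 10, 10, so North Co. commits to Uptown. Subgame-perfect outcome: (Uptown, Loc2) with payoffs (12, 8).
Under simultaneous play:
North Co.'s best replies: Loc1→Uptown; Loc2→Uptown; Loc3→Downtown; Loc4→Uptown.
South Co.'s best replies: Uptown→Loc2; Midtown→Loc4; Downtown→Loc2.
The unique mutual best reply is (Uptown, Loc2), giving (12, 8).
North Co.'s commitment gain: 12 − 12 = 0.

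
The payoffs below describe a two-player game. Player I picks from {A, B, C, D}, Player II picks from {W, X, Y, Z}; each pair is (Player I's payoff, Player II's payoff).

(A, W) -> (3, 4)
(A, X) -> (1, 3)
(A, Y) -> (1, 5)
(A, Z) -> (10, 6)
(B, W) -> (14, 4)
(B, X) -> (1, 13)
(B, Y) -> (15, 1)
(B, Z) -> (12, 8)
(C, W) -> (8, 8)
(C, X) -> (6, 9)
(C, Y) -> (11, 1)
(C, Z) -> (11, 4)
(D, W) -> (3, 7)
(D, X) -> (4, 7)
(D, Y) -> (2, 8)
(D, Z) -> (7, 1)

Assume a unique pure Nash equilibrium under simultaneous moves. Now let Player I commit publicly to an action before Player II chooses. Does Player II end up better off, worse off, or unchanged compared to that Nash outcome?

worse off

Solve by backward induction (Player I leads).
- A: BR = Z, leader payoff 10.
- B: BR = X, leader payoff 1.
- C: BR = X, leader payoff 6.
- D: BR = Y, leader payoff 2.
Among 10, 1, 6, 2, the best is 10 at A. Subgame-perfect outcome: (A, Z) with payoffs (10, 6).
Now find the simultaneous Nash equilibrium.
Player I's best replies: W→B; X→C; Y→B; Z→B.
Player II's best replies: A→Z; B→X; C→X; D→Y.
The unique mutual best reply is (C, X), giving (6, 9).
Player II earns 6 sequentially versus 9 at the Nash outcome: worse off.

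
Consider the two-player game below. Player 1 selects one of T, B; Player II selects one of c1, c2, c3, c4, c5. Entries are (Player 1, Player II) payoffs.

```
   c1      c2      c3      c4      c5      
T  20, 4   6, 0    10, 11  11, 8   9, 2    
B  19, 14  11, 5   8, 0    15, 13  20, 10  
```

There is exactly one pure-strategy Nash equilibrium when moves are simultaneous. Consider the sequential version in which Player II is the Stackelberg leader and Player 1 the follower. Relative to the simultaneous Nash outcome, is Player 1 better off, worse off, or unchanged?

Player 1 best-responds to each possible Player II move:
- c1: BR = T, leader payoff 4.
- c2: BR = B, leader payoff 5.
- c3: BR = T, leader payoff 11.
- c4: BR = B, leader payoff 13.
- c5: BR = B, leader payoff 10.
Among 4, 5, 11, 13, 10, the best is 13 at c4. Subgame-perfect outcome: (B, c4) with payoffs (15, 13).
Under simultaneous play:
Player 1's best replies: c1→T; c2→B; c3→T; c4→B; c5→B.
Player II's best replies: T→c3; B→c1.
Only (T, c3) has each player best-responding; Nash payoffs (10, 11).
Player 1 earns 15 sequentially versus 10 at the Nash outcome: better off.

better off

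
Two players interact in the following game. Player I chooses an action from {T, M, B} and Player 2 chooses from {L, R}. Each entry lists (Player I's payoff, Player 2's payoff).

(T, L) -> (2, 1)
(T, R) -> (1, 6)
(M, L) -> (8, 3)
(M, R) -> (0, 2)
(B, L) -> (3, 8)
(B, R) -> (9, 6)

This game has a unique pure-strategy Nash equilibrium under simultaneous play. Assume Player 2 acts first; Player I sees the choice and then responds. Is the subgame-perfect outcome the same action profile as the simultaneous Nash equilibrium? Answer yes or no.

Solve by backward induction (Player 2 leads).
- L: Player I compares 2, 8, 3 and picks M; Player 2 would get 3.
- R: Player I compares 1, 0, 9 and picks B; Player 2 would get 6.
Maximizing over 3, 6, Player 2 chooses R. Subgame-perfect outcome: (B, R) with payoffs (9, 6).
For the simultaneous game, intersect best replies.
Player I's best replies: L→M; R→B.
Player 2's best replies: T→R; M→L; B→L.
Only (M, L) has each player best-responding; Nash payoffs (8, 3).
Sequential outcome (B, R) differs from the Nash profile (M, L).

no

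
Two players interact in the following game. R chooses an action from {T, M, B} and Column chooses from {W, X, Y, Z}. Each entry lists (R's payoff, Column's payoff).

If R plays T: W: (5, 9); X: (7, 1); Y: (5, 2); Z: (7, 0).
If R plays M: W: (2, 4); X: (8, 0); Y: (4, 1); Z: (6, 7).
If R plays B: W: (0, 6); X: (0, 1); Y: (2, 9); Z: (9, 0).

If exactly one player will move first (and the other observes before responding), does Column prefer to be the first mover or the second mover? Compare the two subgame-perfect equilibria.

If R leads: Column's best replies are T→W, M→Z, B→Y; R's induced payoffs 5, 6, 2; outcome (M, Z), payoffs (6, 7).
If Column leads: R's best replies are W→T, X→M, Y→T, Z→B; Column's induced payoffs 9, 0, 2, 0; outcome (T, W), payoffs (5, 9).
Column gets 9 moving first and 7 moving second, so Column prefers to move first.

first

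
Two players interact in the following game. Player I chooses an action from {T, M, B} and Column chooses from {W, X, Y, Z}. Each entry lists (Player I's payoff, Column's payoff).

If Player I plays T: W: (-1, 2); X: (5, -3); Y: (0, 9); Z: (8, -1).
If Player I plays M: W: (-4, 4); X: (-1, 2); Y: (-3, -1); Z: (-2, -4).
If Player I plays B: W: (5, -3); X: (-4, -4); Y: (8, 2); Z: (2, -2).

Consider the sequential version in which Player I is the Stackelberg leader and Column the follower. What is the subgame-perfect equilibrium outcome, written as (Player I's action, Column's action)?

(B, Y)

Solve by backward induction (Player I leads).
- T: BR = Y, leader payoff 0.
- M: BR = W, leader payoff -4.
- B: BR = Y, leader payoff 8.
Player I's induced payoffs are 0, -4, 8, so Player I commits to B. Subgame-perfect outcome: (B, Y) with payoffs (8, 2).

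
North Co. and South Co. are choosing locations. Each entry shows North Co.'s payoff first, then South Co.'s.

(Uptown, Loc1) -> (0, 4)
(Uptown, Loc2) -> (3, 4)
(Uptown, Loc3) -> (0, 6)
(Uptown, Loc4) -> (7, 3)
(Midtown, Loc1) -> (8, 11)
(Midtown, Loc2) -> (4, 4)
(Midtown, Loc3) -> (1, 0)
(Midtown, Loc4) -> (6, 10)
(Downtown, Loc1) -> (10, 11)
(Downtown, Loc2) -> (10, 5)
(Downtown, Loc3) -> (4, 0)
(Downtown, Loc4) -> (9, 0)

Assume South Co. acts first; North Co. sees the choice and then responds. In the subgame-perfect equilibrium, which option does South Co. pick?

North Co. best-responds to each possible South Co. move:
- Loc1: North Co. compares 0, 8, 10 and picks Downtown; South Co. would get 11.
- Loc2: North Co. compares 3, 4, 10 and picks Downtown; South Co. would get 5.
- Loc3: North Co. compares 0, 1, 4 and picks Downtown; South Co. would get 0.
- Loc4: North Co. compares 7, 6, 9 and picks Downtown; South Co. would get 0.
Maximizing over 11, 5, 0, 0, South Co. chooses Loc1. Subgame-perfect outcome: (Downtown, Loc1) with payoffs (10, 11).

Loc1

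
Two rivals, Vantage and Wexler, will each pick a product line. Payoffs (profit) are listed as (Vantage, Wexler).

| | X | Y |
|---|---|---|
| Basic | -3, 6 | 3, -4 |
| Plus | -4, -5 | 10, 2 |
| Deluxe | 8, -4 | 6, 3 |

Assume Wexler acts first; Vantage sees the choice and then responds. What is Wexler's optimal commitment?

Y

Solve by backward induction (Wexler leads).
- X → Vantage plays Deluxe (best of -3, -4, 8); Wexler gets -4.
- Y → Vantage plays Plus (best of 3, 10, 6); Wexler gets 2.
Among -4, 2, the best is 2 at Y. Subgame-perfect outcome: (Plus, Y) with payoffs (10, 2).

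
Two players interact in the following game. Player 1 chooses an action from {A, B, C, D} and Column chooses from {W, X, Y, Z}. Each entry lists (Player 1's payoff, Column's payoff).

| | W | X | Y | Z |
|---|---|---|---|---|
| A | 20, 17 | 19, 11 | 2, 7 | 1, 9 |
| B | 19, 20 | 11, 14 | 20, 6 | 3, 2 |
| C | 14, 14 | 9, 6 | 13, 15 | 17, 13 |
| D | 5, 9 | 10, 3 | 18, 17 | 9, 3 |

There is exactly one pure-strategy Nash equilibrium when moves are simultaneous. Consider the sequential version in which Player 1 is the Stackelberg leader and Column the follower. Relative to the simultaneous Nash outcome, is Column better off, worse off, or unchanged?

Solve by backward induction (Player 1 leads).
- A: Column compares 17, 11, 7, 9 and picks W; Player 1 would get 20.
- B: Column compares 20, 14, 6, 2 and picks W; Player 1 would get 19.
- C: Column compares 14, 6, 15, 13 and picks Y; Player 1 would get 13.
- D: Column compares 9, 3, 17, 3 and picks Y; Player 1 would get 18.
Player 1's induced payoffs are 20, 19, 13, 18, so Player 1 commits to A. Subgame-perfect outcome: (A, W) with payoffs (20, 17).
For the simultaneous game, intersect best replies.
Player 1's best replies: W→A; X→A; Y→B; Z→C.
Column's best replies: A→W; B→W; C→Y; D→Y.
Only (A, W) has each player best-responding; Nash payoffs (20, 17).
Column earns 17 sequentially versus 17 at the Nash outcome: unchanged.

unchanged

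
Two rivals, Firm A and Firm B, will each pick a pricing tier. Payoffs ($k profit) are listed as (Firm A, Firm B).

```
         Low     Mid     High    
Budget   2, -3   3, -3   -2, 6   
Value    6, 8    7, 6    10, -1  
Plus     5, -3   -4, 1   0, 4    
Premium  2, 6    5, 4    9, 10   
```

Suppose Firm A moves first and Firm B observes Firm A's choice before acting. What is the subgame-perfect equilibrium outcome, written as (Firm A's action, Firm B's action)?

(Premium, High)

Work backward from Firm B's decision.
- Budget: BR = High, leader payoff -2.
- Value: BR = Low, leader payoff 6.
- Plus: BR = High, leader payoff 0.
- Premium: BR = High, leader payoff 9.
Among -2, 6, 0, 9, the best is 9 at Premium. Subgame-perfect outcome: (Premium, High) with payoffs (9, 10).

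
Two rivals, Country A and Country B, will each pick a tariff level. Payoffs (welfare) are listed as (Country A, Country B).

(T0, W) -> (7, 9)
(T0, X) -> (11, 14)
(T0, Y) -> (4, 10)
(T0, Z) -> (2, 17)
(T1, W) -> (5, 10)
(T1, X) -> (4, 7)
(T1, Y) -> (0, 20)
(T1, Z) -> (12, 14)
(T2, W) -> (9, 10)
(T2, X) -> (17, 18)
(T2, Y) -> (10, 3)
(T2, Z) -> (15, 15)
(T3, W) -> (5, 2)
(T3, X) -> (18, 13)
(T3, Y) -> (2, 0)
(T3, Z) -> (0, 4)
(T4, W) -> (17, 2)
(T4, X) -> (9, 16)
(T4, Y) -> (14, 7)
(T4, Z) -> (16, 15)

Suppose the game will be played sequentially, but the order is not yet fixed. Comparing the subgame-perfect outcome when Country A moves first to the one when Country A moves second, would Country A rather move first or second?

first

If Country A leads: Country B's best replies are T0→Z, T1→Y, T2→X, T3→X, T4→X; Country A's induced payoffs 2, 0, 17, 18, 9; outcome (T3, X), payoffs (18, 13).
If Country B leads: Country A's best replies are W→T4, X→T3, Y→T4, Z→T4; Country B's induced payoffs 2, 13, 7, 15; outcome (T4, Z), payoffs (16, 15).
Country A gets 18 moving first and 16 moving second, so Country A prefers to move first.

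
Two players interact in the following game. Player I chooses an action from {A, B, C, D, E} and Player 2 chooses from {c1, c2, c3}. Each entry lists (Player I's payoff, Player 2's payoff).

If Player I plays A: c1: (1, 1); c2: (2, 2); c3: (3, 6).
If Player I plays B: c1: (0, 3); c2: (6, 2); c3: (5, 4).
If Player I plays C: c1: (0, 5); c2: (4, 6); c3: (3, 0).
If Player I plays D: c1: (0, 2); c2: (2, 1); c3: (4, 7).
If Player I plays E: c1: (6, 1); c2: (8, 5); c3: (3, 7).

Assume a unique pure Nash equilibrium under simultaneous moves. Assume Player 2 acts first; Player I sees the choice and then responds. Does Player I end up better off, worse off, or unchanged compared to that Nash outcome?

Player I best-responds to each possible Player 2 move:
- c1: Player I compares 1, 0, 0, 0, 6 and picks E; Player 2 would get 1.
- c2: Player I compares 2, 6, 4, 2, 8 and picks E; Player 2 would get 5.
- c3: Player I compares 3, 5, 3, 4, 3 and picks B; Player 2 would get 4.
Player 2's induced payoffs are 1, 5, 4, so Player 2 commits to c2. Subgame-perfect outcome: (E, c2) with payoffs (8, 5).
Now find the simultaneous Nash equilibrium.
Player I's best replies: c1→E; c2→E; c3→B.
Player 2's best replies: A→c3; B→c3; C→c2; D→c3; E→c3.
Only (B, c3) has each player best-responding; Nash payoffs (5, 4).
Player I earns 8 sequentially versus 5 at the Nash outcome: better off.

better off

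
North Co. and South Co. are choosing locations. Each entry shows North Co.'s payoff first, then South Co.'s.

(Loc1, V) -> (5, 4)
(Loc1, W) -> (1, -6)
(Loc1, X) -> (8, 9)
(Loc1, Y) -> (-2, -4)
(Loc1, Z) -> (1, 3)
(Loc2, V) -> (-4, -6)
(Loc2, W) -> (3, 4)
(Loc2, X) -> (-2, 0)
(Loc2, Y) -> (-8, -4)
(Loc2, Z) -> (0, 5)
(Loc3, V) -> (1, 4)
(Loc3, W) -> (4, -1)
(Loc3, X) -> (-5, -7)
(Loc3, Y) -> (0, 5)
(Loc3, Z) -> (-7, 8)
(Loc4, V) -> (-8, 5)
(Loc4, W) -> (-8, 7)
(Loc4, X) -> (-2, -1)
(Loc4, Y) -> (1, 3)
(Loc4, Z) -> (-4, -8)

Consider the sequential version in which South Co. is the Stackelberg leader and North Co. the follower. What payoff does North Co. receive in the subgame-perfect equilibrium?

8

North Co. best-responds to each possible South Co. move:
- V: BR = Loc1, leader payoff 4.
- W: BR = Loc3, leader payoff -1.
- X: BR = Loc1, leader payoff 9.
- Y: BR = Loc4, leader payoff 3.
- Z: BR = Loc1, leader payoff 3.
Maximizing over 4, -1, 9, 3, 3, South Co. chooses X. Subgame-perfect outcome: (Loc1, X) with payoffs (8, 9).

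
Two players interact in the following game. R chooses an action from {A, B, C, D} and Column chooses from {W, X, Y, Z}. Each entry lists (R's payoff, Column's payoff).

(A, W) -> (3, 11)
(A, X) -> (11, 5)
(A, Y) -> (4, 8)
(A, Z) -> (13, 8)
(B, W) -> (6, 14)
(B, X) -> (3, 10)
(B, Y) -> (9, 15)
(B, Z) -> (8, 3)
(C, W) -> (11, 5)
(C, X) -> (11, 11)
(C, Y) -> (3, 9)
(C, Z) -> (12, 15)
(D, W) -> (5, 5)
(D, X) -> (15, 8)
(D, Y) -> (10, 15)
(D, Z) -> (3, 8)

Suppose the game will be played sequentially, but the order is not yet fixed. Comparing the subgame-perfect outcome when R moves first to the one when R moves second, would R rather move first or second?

first

If R leads: Column's best replies are A→W, B→Y, C→Z, D→Y; R's induced payoffs 3, 9, 12, 10; outcome (C, Z), payoffs (12, 15).
If Column leads: R's best replies are W→C, X→D, Y→D, Z→A; Column's induced payoffs 5, 8, 15, 8; outcome (D, Y), payoffs (10, 15).
R gets 12 moving first and 10 moving second, so R prefers to move first.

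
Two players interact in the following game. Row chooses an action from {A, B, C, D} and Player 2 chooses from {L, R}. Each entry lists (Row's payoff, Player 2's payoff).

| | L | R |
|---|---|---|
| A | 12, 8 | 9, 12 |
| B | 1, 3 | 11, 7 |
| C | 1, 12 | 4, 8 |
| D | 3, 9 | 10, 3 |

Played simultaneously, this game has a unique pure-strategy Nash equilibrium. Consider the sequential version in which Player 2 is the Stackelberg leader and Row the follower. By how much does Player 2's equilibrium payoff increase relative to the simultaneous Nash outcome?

1

Backward induction with Player 2 moving first.
- L: Row compares 12, 1, 1, 3 and picks A; Player 2 would get 8.
- R: Row compares 9, 11, 4, 10 and picks B; Player 2 would get 7.
Maximizing over 8, 7, Player 2 chooses L. Subgame-perfect outcome: (A, L) with payoffs (12, 8).
Under simultaneous play:
Row's best replies: L→A; R→B.
Player 2's best replies: A→R; B→R; C→L; D→L.
Only (B, R) has each player best-responding; Nash payoffs (11, 7).
Player 2's commitment gain: 8 − 7 = 1.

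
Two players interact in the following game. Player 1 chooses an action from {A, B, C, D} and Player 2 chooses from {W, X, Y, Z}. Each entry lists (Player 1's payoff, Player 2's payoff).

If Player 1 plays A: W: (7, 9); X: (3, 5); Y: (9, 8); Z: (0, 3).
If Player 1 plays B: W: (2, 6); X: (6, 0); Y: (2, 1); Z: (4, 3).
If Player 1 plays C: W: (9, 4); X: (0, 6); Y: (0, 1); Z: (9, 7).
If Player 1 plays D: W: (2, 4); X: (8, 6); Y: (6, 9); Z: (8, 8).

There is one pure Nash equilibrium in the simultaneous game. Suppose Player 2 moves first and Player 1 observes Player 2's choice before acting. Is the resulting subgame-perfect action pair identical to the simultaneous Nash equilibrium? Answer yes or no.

Work backward from Player 1's decision.
- W → Player 1 plays C (best of 7, 2, 9, 2); Player 2 gets 4.
- X → Player 1 plays D (best of 3, 6, 0, 8); Player 2 gets 6.
- Y → Player 1 plays A (best of 9, 2, 0, 6); Player 2 gets 8.
- Z → Player 1 plays C (best of 0, 4, 9, 8); Player 2 gets 7.
Maximizing over 4, 6, 8, 7, Player 2 chooses Y. Subgame-perfect outcome: (A, Y) with payoffs (9, 8).
Under simultaneous play:
Player 1's best replies: W→C; X→D; Y→A; Z→C.
Player 2's best replies: A→W; B→W; C→Z; D→Y.
Only (C, Z) has each player best-responding; Nash payoffs (9, 7).
Sequential outcome (A, Y) differs from the Nash profile (C, Z).

no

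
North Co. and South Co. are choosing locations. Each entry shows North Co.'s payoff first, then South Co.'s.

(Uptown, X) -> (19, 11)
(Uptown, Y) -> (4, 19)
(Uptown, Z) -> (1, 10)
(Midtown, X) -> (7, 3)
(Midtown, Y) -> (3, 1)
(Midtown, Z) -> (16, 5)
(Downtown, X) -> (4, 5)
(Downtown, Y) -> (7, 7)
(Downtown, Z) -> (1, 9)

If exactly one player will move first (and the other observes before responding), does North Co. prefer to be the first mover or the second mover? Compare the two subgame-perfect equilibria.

second

If North Co. leads: South Co.'s best replies are Uptown→Y, Midtown→Z, Downtown→Z; North Co.'s induced payoffs 4, 16, 1; outcome (Midtown, Z), payoffs (16, 5).
If South Co. leads: North Co.'s best replies are X→Uptown, Y→Downtown, Z→Midtown; South Co.'s induced payoffs 11, 7, 5; outcome (Uptown, X), payoffs (19, 11).
North Co. gets 16 moving first and 19 moving second, so North Co. prefers to move second.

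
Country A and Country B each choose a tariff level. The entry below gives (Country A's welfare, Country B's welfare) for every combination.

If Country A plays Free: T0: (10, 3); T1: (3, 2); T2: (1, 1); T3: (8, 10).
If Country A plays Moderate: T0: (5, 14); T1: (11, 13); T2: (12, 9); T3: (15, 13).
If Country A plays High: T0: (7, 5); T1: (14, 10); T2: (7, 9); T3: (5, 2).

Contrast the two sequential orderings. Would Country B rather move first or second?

first

If Country A leads: Country B's best replies are Free→T3, Moderate→T0, High→T1; Country A's induced payoffs 8, 5, 14; outcome (High, T1), payoffs (14, 10).
If Country B leads: Country A's best replies are T0→Free, T1→High, T2→Moderate, T3→Moderate; Country B's induced payoffs 3, 10, 9, 13; outcome (Moderate, T3), payoffs (15, 13).
Country B gets 13 moving first and 10 moving second, so Country B prefers to move first.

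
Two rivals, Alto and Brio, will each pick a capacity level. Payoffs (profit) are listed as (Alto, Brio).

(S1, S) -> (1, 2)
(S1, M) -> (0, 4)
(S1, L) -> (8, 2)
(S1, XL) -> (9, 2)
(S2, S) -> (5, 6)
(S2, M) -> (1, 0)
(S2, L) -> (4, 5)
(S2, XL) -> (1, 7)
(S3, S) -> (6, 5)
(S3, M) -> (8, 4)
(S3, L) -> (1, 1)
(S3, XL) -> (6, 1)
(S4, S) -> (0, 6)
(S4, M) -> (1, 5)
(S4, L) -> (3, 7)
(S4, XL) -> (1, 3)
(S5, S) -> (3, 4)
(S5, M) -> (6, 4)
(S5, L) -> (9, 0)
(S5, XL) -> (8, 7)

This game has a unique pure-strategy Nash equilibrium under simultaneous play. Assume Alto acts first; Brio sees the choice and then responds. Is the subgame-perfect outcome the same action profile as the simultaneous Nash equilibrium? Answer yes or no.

Brio best-responds to each possible Alto move:
- S1: Brio compares 2, 4, 2, 2 and picks M; Alto would get 0.
- S2: Brio compares 6, 0, 5, 7 and picks XL; Alto would get 1.
- S3: Brio compares 5, 4, 1, 1 and picks S; Alto would get 6.
- S4: Brio compares 6, 5, 7, 3 and picks L; Alto would get 3.
- S5: Brio compares 4, 4, 0, 7 and picks XL; Alto would get 8.
Alto's induced payoffs are 0, 1, 6, 3, 8, so Alto commits to S5. Subgame-perfect outcome: (S5, XL) with payoffs (8, 7).
For the simultaneous game, intersect best replies.
Alto's best replies: S→S3; M→S3; L→S5; XL→S1.
Brio's best replies: S1→M; S2→XL; S3→S; S4→L; S5→XL.
The unique mutual best reply is (S3, S), giving (6, 5).
Sequential outcome (S5, XL) differs from the Nash profile (S3, S).

no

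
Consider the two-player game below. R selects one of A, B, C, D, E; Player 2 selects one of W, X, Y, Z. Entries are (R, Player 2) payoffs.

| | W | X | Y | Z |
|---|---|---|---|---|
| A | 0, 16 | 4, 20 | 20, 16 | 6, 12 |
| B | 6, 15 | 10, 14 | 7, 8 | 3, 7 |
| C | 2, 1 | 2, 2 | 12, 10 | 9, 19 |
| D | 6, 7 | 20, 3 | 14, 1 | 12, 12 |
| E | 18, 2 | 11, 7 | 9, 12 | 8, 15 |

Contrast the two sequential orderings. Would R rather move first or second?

If R leads: Player 2's best replies are A→X, B→W, C→Z, D→Z, E→Z; R's induced payoffs 4, 6, 9, 12, 8; outcome (D, Z), payoffs (12, 12).
If Player 2 leads: R's best replies are W→E, X→D, Y→A, Z→D; Player 2's induced payoffs 2, 3, 16, 12; outcome (A, Y), payoffs (20, 16).
R gets 12 moving first and 20 moving second, so R prefers to move second.

second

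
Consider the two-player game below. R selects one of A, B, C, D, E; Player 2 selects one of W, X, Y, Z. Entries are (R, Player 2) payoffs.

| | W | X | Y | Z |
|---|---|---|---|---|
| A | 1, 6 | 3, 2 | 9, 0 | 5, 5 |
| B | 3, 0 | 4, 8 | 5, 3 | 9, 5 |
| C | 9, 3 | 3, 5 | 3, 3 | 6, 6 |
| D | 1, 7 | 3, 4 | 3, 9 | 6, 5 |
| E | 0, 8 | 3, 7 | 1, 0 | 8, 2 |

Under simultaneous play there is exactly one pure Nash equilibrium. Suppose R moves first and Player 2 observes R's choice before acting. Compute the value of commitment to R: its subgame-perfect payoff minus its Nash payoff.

2

Backward induction with R moving first.
- A: BR = W, leader payoff 1.
- B: BR = X, leader payoff 4.
- C: BR = Z, leader payoff 6.
- D: BR = Y, leader payoff 3.
- E: BR = W, leader payoff 0.
R's induced payoffs are 1, 4, 6, 3, 0, so R commits to C. Subgame-perfect outcome: (C, Z) with payoffs (6, 6).
Under simultaneous play:
R's best replies: W→C; X→B; Y→A; Z→B.
Player 2's best replies: A→W; B→X; C→Z; D→Y; E→W.
Only (B, X) has each player best-responding; Nash payoffs (4, 8).
R's commitment gain: 6 − 4 = 2.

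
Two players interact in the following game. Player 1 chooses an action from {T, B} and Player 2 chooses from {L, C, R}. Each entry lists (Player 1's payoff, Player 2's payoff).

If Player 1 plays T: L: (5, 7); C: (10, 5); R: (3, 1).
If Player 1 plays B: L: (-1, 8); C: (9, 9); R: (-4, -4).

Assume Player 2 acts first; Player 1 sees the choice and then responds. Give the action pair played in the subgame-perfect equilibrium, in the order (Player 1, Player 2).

Solve by backward induction (Player 2 leads).
- L → Player 1 plays T (best of 5, -1); Player 2 gets 7.
- C → Player 1 plays T (best of 10, 9); Player 2 gets 5.
- R → Player 1 plays T (best of 3, -4); Player 2 gets 1.
Among 7, 5, 1, the best is 7 at L. Subgame-perfect outcome: (T, L) with payoffs (5, 7).

(T, L)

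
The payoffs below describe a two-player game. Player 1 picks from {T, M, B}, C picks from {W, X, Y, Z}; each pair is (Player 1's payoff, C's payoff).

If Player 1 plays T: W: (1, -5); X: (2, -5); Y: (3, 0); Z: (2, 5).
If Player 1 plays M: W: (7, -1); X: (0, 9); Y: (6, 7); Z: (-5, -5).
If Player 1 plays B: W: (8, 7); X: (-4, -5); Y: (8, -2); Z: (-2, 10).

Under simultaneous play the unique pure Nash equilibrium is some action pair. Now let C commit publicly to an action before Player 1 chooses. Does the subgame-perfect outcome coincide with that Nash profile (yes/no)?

no

Solve by backward induction (C leads).
- W → Player 1 plays B (best of 1, 7, 8); C gets 7.
- X → Player 1 plays T (best of 2, 0, -4); C gets -5.
- Y → Player 1 plays B (best of 3, 6, 8); C gets -2.
- Z → Player 1 plays T (best of 2, -5, -2); C gets 5.
Among 7, -5, -2, 5, the best is 7 at W. Subgame-perfect outcome: (B, W) with payoffs (8, 7).
For the simultaneous game, intersect best replies.
Player 1's best replies: W→B; X→T; Y→B; Z→T.
C's best replies: T→Z; M→X; B→Z.
The unique mutual best reply is (T, Z), giving (2, 5).
Sequential outcome (B, W) differs from the Nash profile (T, Z).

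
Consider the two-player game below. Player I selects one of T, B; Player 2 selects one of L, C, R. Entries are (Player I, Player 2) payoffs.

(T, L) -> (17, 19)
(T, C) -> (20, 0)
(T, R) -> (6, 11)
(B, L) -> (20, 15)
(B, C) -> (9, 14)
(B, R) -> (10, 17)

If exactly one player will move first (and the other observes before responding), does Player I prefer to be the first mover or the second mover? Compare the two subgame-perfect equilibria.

first

If Player I leads: Player 2's best replies are T→L, B→R; Player I's induced payoffs 17, 10; outcome (T, L), payoffs (17, 19).
If Player 2 leads: Player I's best replies are L→B, C→T, R→B; Player 2's induced payoffs 15, 0, 17; outcome (B, R), payoffs (10, 17).
Player I gets 17 moving first and 10 moving second, so Player I prefers to move first.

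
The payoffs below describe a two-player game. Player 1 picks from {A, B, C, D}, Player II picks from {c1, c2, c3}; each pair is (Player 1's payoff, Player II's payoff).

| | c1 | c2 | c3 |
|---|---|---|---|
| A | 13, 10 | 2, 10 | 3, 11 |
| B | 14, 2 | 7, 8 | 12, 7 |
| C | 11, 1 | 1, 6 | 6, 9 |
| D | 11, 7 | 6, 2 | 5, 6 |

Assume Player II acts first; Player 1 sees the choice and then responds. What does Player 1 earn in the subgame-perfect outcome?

7

Work backward from Player 1's decision.
- c1 → Player 1 plays B (best of 13, 14, 11, 11); Player II gets 2.
- c2 → Player 1 plays B (best of 2, 7, 1, 6); Player II gets 8.
- c3 → Player 1 plays B (best of 3, 12, 6, 5); Player II gets 7.
Among 2, 8, 7, the best is 8 at c2. Subgame-perfect outcome: (B, c2) with payoffs (7, 8).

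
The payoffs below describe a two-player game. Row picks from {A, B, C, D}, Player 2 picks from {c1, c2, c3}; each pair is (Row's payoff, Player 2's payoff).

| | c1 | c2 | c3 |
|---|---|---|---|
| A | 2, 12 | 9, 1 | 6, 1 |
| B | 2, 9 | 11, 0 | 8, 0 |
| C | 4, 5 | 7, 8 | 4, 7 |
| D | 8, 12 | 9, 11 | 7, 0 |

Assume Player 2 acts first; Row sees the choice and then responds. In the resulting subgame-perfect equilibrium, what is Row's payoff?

8

Row best-responds to each possible Player 2 move:
- c1 → Row plays D (best of 2, 2, 4, 8); Player 2 gets 12.
- c2 → Row plays B (best of 9, 11, 7, 9); Player 2 gets 0.
- c3 → Row plays B (best of 6, 8, 4, 7); Player 2 gets 0.
Player 2's induced payoffs are 12, 0, 0, so Player 2 commits to c1. Subgame-perfect outcome: (D, c1) with payoffs (8, 12).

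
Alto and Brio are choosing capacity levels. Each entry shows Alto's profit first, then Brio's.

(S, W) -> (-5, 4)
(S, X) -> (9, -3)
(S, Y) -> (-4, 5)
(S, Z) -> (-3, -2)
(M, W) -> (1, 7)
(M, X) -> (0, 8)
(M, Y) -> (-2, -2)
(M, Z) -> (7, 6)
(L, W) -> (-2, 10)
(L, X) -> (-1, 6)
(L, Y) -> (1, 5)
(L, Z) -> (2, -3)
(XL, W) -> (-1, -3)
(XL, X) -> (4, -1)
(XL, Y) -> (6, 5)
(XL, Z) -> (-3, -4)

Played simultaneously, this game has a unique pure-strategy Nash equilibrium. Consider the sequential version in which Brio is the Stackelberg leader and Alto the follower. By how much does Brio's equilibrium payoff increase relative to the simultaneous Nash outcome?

Backward induction with Brio moving first.
- W → Alto plays M (best of -5, 1, -2, -1); Brio gets 7.
- X → Alto plays S (best of 9, 0, -1, 4); Brio gets -3.
- Y → Alto plays XL (best of -4, -2, 1, 6); Brio gets 5.
- Z → Alto plays M (best of -3, 7, 2, -3); Brio gets 6.
Among 7, -3, 5, 6, the best is 7 at W. Subgame-perfect outcome: (M, W) with payoffs (1, 7).
Under simultaneous play:
Alto's best replies: W→M; X→S; Y→XL; Z→M.
Brio's best replies: S→Y; M→X; L→W; XL→Y.
The unique mutual best reply is (XL, Y), giving (6, 5).
Brio's commitment gain: 7 − 5 = 2.

2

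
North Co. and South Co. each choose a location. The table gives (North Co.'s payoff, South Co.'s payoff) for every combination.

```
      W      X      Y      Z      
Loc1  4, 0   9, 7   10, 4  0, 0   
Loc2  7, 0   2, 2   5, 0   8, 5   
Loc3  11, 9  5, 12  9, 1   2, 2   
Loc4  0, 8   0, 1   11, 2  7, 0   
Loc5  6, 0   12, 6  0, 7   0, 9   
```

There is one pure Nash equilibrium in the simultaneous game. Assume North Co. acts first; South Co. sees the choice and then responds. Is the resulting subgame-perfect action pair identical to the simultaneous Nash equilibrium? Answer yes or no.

South Co. best-responds to each possible North Co. move:
- Loc1: BR = X, leader payoff 9.
- Loc2: BR = Z, leader payoff 8.
- Loc3: BR = X, leader payoff 5.
- Loc4: BR = W, leader payoff 0.
- Loc5: BR = Z, leader payoff 0.
North Co.'s induced payoffs are 9, 8, 5, 0, 0, so North Co. commits to Loc1. Subgame-perfect outcome: (Loc1, X) with payoffs (9, 7).
Now find the simultaneous Nash equilibrium.
North Co.'s best replies: W→Loc3; X→Loc5; Y→Loc4; Z→Loc2.
South Co.'s best replies: Loc1→X; Loc2→Z; Loc3→X; Loc4→W; Loc5→Z.
Only (Loc2, Z) has each player best-responding; Nash payoffs (8, 5).
Sequential outcome (Loc1, X) differs from the Nash profile (Loc2, Z).

no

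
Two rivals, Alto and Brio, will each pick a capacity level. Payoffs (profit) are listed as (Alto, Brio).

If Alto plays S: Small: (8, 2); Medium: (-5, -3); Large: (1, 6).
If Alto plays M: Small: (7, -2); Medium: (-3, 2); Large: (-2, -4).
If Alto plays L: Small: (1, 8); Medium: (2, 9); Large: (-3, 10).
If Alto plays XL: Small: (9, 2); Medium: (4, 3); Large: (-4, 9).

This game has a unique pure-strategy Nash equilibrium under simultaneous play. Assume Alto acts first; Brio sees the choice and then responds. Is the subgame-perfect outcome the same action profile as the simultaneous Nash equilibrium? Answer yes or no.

Backward induction with Alto moving first.
- S: BR = Large, leader payoff 1.
- M: BR = Medium, leader payoff -3.
- L: BR = Large, leader payoff -3.
- XL: BR = Large, leader payoff -4.
Alto's induced payoffs are 1, -3, -3, -4, so Alto commits to S. Subgame-perfect outcome: (S, Large) with payoffs (1, 6).
For the simultaneous game, intersect best replies.
Alto's best replies: Small→XL; Medium→XL; Large→S.
Brio's best replies: S→Large; M→Medium; L→Large; XL→Large.
Only (S, Large) has each player best-responding; Nash payoffs (1, 6).
Sequential outcome (S, Large) coincides with the Nash profile (S, Large).

yes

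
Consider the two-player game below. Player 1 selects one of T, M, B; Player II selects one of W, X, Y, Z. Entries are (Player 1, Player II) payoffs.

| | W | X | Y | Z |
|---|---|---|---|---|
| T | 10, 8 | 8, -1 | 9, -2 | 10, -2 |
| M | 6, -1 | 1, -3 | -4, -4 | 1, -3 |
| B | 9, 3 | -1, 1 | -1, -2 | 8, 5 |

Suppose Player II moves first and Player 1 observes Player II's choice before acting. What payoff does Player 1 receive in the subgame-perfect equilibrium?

10

Player 1 best-responds to each possible Player II move:
- W: BR = T, leader payoff 8.
- X: BR = T, leader payoff -1.
- Y: BR = T, leader payoff -2.
- Z: BR = T, leader payoff -2.
Maximizing over 8, -1, -2, -2, Player II chooses W. Subgame-perfect outcome: (T, W) with payoffs (10, 8).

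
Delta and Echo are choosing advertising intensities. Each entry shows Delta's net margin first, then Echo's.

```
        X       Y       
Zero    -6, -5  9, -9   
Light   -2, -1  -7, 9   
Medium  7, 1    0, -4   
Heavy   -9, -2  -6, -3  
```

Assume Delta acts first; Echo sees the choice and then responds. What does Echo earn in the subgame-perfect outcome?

Solve by backward induction (Delta leads).
- Zero: BR = X, leader payoff -6.
- Light: BR = Y, leader payoff -7.
- Medium: BR = X, leader payoff 7.
- Heavy: BR = X, leader payoff -9.
Maximizing over -6, -7, 7, -9, Delta chooses Medium. Subgame-perfect outcome: (Medium, X) with payoffs (7, 1).

1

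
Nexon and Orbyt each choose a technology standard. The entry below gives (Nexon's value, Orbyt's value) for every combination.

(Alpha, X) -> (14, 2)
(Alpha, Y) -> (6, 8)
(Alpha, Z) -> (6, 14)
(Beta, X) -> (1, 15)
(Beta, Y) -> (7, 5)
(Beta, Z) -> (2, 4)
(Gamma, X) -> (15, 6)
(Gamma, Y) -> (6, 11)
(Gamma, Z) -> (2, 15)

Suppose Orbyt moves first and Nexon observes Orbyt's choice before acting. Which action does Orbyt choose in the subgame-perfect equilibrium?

Work backward from Nexon's decision.
- X → Nexon plays Gamma (best of 14, 1, 15); Orbyt gets 6.
- Y → Nexon plays Beta (best of 6, 7, 6); Orbyt gets 5.
- Z → Nexon plays Alpha (best of 6, 2, 2); Orbyt gets 14.
Maximizing over 6, 5, 14, Orbyt chooses Z. Subgame-perfect outcome: (Alpha, Z) with payoffs (6, 14).

Z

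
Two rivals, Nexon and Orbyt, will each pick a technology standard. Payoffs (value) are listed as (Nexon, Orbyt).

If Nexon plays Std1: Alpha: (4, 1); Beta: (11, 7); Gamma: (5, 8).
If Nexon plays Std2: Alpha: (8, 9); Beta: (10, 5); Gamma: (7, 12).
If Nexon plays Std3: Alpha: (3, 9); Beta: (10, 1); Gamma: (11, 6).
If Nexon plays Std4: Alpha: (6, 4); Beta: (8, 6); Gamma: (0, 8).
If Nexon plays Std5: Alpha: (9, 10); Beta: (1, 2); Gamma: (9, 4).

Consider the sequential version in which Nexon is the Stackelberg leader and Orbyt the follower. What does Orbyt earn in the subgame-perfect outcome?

10

Backward induction with Nexon moving first.
- Std1: Orbyt compares 1, 7, 8 and picks Gamma; Nexon would get 5.
- Std2: Orbyt compares 9, 5, 12 and picks Gamma; Nexon would get 7.
- Std3: Orbyt compares 9, 1, 6 and picks Alpha; Nexon would get 3.
- Std4: Orbyt compares 4, 6, 8 and picks Gamma; Nexon would get 0.
- Std5: Orbyt compares 10, 2, 4 and picks Alpha; Nexon would get 9.
Among 5, 7, 3, 0, 9, the best is 9 at Std5. Subgame-perfect outcome: (Std5, Alpha) with payoffs (9, 10).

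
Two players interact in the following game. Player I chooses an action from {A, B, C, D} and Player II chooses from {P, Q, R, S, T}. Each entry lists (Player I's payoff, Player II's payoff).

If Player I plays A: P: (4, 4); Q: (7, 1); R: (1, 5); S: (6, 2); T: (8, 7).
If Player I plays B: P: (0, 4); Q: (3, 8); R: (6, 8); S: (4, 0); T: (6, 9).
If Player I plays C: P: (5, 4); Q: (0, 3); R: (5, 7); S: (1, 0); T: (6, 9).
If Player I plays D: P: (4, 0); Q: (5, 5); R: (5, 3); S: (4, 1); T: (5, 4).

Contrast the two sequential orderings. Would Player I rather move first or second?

first

If Player I leads: Player II's best replies are A→T, B→T, C→T, D→Q; Player I's induced payoffs 8, 6, 6, 5; outcome (A, T), payoffs (8, 7).
If Player II leads: Player I's best replies are P→C, Q→A, R→B, S→A, T→A; Player II's induced payoffs 4, 1, 8, 2, 7; outcome (B, R), payoffs (6, 8).
Player I gets 8 moving first and 6 moving second, so Player I prefers to move first.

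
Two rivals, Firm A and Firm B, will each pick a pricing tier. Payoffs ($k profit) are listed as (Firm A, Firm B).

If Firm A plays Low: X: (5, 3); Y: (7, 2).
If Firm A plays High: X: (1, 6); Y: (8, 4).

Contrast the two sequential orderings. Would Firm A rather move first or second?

If Firm A leads: Firm B's best replies are Low→X, High→X; Firm A's induced payoffs 5, 1; outcome (Low, X), payoffs (5, 3).
If Firm B leads: Firm A's best replies are X→Low, Y→High; Firm B's induced payoffs 3, 4; outcome (High, Y), payoffs (8, 4).
Firm A gets 5 moving first and 8 moving second, so Firm A prefers to move second.

second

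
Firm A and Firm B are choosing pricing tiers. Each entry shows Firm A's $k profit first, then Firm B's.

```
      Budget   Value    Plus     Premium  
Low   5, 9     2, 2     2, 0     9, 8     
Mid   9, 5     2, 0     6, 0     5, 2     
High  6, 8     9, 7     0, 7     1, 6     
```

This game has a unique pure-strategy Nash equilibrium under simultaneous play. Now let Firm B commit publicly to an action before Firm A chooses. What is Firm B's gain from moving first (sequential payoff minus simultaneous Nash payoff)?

Work backward from Firm A's decision.
- Budget: Firm A compares 5, 9, 6 and picks Mid; Firm B would get 5.
- Value: Firm A compares 2, 2, 9 and picks High; Firm B would get 7.
- Plus: Firm A compares 2, 6, 0 and picks Mid; Firm B would get 0.
- Premium: Firm A compares 9, 5, 1 and picks Low; Firm B would get 8.
Firm B's induced payoffs are 5, 7, 0, 8, so Firm B commits to Premium. Subgame-perfect outcome: (Low, Premium) with payoffs (9, 8).
For the simultaneous game, intersect best replies.
Firm A's best replies: Budget→Mid; Value→High; Plus→Mid; Premium→Low.
Firm B's best replies: Low→Budget; Mid→Budget; High→Budget.
The unique mutual best reply is (Mid, Budget), giving (9, 5).
Firm B's commitment gain: 8 − 5 = 3.

3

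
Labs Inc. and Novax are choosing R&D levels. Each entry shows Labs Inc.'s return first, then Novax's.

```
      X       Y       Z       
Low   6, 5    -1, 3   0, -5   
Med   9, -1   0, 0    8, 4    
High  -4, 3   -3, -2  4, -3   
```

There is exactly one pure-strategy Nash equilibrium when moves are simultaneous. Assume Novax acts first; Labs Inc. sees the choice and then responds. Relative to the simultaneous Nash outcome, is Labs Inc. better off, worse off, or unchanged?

unchanged

Work backward from Labs Inc.'s decision.
- X: Labs Inc. compares 6, 9, -4 and picks Med; Novax would get -1.
- Y: Labs Inc. compares -1, 0, -3 and picks Med; Novax would get 0.
- Z: Labs Inc. compares 0, 8, 4 and picks Med; Novax would get 4.
Maximizing over -1, 0, 4, Novax chooses Z. Subgame-perfect outcome: (Med, Z) with payoffs (8, 4).
Now find the simultaneous Nash equilibrium.
Labs Inc.'s best replies: X→Med; Y→Med; Z→Med.
Novax's best replies: Low→X; Med→Z; High→X.
The unique mutual best reply is (Med, Z), giving (8, 4).
Labs Inc. earns 8 sequentially versus 8 at the Nash outcome: unchanged.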